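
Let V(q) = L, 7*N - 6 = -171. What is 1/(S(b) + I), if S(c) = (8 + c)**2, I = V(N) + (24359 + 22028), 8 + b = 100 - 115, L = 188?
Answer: 1/46800 ≈ 2.1368e-5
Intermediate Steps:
N = -165/7 (N = 6/7 + (1/7)*(-171) = 6/7 - 171/7 = -165/7 ≈ -23.571)
V(q) = 188
b = -23 (b = -8 + (100 - 115) = -8 - 15 = -23)
I = 46575 (I = 188 + (24359 + 22028) = 188 + 46387 = 46575)
1/(S(b) + I) = 1/((8 - 23)**2 + 46575) = 1/((-15)**2 + 46575) = 1/(225 + 46575) = 1/46800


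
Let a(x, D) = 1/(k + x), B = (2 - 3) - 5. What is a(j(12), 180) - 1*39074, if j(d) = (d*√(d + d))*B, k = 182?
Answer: -1783571895/45646 - 36*√6/22823 ≈ -39074.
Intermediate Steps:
B = -6 (B = -1 - 5 = -6)
j(d) = -6*√2*d^(3/2) (j(d) = (d*√(d + d))*(-6) = (d*√(2*d))*(-6) = (d*(√2*√d))*(-6) = (√2*d^(3/2))*(-6) = -6*√2*d^(3/2))
a(x, D) = 1/(182 + x)
a(j(12), 180) - 1*39074 = 1/(182 - 6*√2*12^(3/2)) - 1*39074 = 1/(182 - 6*√2*24*√3) - 39074 = 1/(182 - 144*√6) - 39074 = -39074 + 1/(182 - 144*√6)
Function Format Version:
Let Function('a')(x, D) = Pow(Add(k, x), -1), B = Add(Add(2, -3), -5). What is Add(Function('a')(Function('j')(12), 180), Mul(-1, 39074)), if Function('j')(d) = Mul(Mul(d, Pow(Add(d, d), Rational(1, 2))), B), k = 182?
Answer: Add(Rational(-1783571895, 45646), Mul(Rational(-36, 22823), Pow(6, Rational(1, 2)))) ≈ -39074.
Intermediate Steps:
B = -6 (B = Add(-1, -5) = -6)
Function('j')(d) = Mul(-6, Pow(2, Rational(1, 2)), Pow(d, Rational(3, 2))) (Function('j')(d) = Mul(Mul(d, Pow(Add(d, d), Rational(1, 2))), -6) = Mul(Mul(d, Pow(Mul(2, d), Rational(1, 2))), -6) = Mul(Mul(d, Mul(Pow(2, Rational(1, 2)), Pow(d, Rational(1, 2)))), -6) = Mul(Mul(Pow(2, Rational(1, 2)), Pow(d, Rational(3, 2))), -6) = Mul(-6, Pow(2, Rational(1, 2)), Pow(d, Rational(3, 2))))
Function('a')(x, D) = Pow(Add(182, x), -1)
Add(Function('a')(Function('j')(12), 180), Mul(-1, 39074)) = Add(Pow(Add(182, Mul(-6, Pow(2, Rational(1, 2)), Pow(12, Rational(3, 2)))), -1), Mul(-1, 39074)) = Add(Pow(Add(182, Mul(-6, Pow(2, Rational(1, 2)), Mul(24, Pow(3, Rational(1, 2))))), -1), -39074) = Add(Pow(Add(182, Mul(-144, Pow(6, Rational(1, 2)))), -1), -39074) = Add(-39074, Pow(Add(182, Mul(-144, Pow(6, Rational(1, 2)))), -1))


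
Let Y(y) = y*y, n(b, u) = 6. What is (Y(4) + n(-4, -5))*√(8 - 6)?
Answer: 22*√2 ≈ 31.113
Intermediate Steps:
Y(y) = y²
(Y(4) + n(-4, -5))*√(8 - 6) = (4² + 6)*√(8 - 6) = (16 + 6)*√2 = 22*√2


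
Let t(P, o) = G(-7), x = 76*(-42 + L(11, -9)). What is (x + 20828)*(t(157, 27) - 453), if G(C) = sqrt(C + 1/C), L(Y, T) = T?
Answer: -7679256 + 84760*I*sqrt(14)/7 ≈ -7.6793e+6 + 45306.0*I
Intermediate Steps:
x = -3876 (x = 76*(-42 - 9) = 76*(-51) = -3876)
t(P, o) = 5*I*sqrt(14)/7 (t(P, o) = sqrt(-7 + 1/(-7)) = sqrt(-7 - 1/7) = sqrt(-50/7) = 5*I*sqrt(14)/7)
(x + 20828)*(t(157, 27) - 453) = (-3876 + 20828)*(5*I*sqrt(14)/7 - 453) = 16952*(-453 + 5*I*sqrt(14)/7) = -7679256 + 84760*I*sqrt(14)/7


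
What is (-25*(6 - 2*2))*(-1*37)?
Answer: 1850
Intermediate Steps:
(-25*(6 - 2*2))*(-1*37) = -25*(6 - 4)*(-37) = -25*2*(-37) = -50*(-37) = 1850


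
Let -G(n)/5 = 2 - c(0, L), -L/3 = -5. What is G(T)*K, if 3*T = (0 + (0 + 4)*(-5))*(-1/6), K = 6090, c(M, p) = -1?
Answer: -91350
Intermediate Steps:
L = 15 (L = -3*(-5) = 15)
T = 10/9 (T = ((0 + (0 + 4)*(-5))*(-1/6))/3 = ((0 + 4*(-5))*(-1*⅙))/3 = ((0 - 20)*(-⅙))/3 = (-20*(-⅙))/3 = (⅓)*(10/3) = 10/9 ≈ 1.1111)
G(n) = -15 (G(n) = -5*(2 - 1*(-1)) = -5*(2 + 1) = -5*3 = -15)
G(T)*K = -15*6090 = -91350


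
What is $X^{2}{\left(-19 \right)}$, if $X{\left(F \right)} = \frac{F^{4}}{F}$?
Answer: $47045881$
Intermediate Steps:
$X{\left(F \right)} = F^{3}$
$X^{2}{\left(-19 \right)} = \left(\left(-19\right)^{3}\right)^{2} = \left(-6859\right)^{2} = 47045881$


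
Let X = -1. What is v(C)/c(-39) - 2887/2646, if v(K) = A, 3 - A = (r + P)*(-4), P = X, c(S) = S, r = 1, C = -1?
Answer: -40177/34398 ≈ -1.1680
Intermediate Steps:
P = -1
A = 3 (A = 3 - (1 - 1)*(-4) = 3 - 0*(-4) = 3 - 1*0 = 3 + 0 = 3)
v(K) = 3
v(C)/c(-39) - 2887/2646 = 3/(-39) - 2887/2646 = 3*(-1/39) - 2887*1/2646 = -1/13 - 2887/2646 = -40177/34398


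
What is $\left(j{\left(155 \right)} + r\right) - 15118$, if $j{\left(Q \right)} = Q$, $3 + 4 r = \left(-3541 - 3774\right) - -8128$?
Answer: $- \frac{29521}{2} \approx -14761.0$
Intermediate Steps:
$r = \frac{405}{2}$ ($r = - \frac{3}{4} + \frac{\left(-3541 - 3774\right) - -8128}{4} = - \frac{3}{4} + \frac{-7315 + 8128}{4} = - \frac{3}{4} + \frac{1}{4} \cdot 813 = - \frac{3}{4} + \frac{813}{4} = \frac{405}{2} \approx 202.5$)
$\left(j{\left(155 \right)} + r\right) - 15118 = \left(155 + \frac{405}{2}\right) - 15118 = \frac{715}{2} - 15118 = - \frac{29521}{2}$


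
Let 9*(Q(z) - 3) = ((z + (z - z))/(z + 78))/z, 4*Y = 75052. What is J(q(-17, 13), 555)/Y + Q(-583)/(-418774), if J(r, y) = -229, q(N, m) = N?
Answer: -218058943906/17856070037145 ≈ -0.012212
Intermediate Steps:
Y = 18763 (Y = (1/4)*75052 = 18763)
Q(z) = 3 + 1/(9*(78 + z)) (Q(z) = 3 + (((z + (z - z))/(z + 78))/z)/9 = 3 + (((z + 0)/(78 + z))/z)/9 = 3 + ((z/(78 + z))/z)/9 = 3 + 1/(9*(78 + z)))
J(q(-17, 13), 555)/Y + Q(-583)/(-418774) = -229/18763 + ((2107 + 27*(-583))/(9*(78 - 583)))/(-418774) = -229*1/18763 + ((1/9)*(2107 - 15741)/(-505))*(-1/418774) = -229/18763 + ((1/9)*(-1/505)*(-13634))*(-1/418774) = -229/18763 + (13634/4545)*(-1/418774) = -229/18763 - 6817/951663915 = -218058943906/17856070037145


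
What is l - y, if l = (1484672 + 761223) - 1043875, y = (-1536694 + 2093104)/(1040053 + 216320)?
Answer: 503394972350/418791 ≈ 1.2020e+6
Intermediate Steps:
y = 185470/418791 (y = 556410/1256373 = 556410*(1/1256373) = 185470/418791 ≈ 0.44287)
l = 1202020 (l = 2245895 - 1043875 = 1202020)
l - y = 1202020 - 1*185470/418791 = 1202020 - 185470/418791 = 503394972350/418791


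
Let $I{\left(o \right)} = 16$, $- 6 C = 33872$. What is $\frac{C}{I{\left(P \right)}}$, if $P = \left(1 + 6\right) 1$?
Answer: $- \frac{2117}{6} \approx -352.83$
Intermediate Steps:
$C = - \frac{16936}{3}$ ($C = \left(- \frac{1}{6}\right) 33872 = - \frac{16936}{3} \approx -5645.3$)
$P = 7$ ($P = 7 \cdot 1 = 7$)
$\frac{C}{I{\left(P \right)}} = - \frac{16936}{3 \cdot 16} = \left(- \frac{16936}{3}\right) \frac{1}{16} = - \frac{2117}{6}$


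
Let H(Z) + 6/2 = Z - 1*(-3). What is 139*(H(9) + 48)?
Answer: 7923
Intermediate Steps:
H(Z) = Z (H(Z) = -3 + (Z - 1*(-3)) = -3 + (Z + 3) = -3 + (3 + Z) = Z)
139*(H(9) + 48) = 139*(9 + 48) = 139*57 = 7923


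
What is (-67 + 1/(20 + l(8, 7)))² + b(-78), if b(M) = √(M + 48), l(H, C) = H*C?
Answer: 25918281/5776 + I*√30 ≈ 4487.2 + 5.4772*I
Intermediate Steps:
l(H, C) = C*H
b(M) = √(48 + M)
(-67 + 1/(20 + l(8, 7)))² + b(-78) = (-67 + 1/(20 + 7*8))² + √(48 - 78) = (-67 + 1/(20 + 56))² + √(-30) = (-67 + 1/76)² + I*√30 = (-5091/76)² + I*√30 = 25918281/5776 + I*√30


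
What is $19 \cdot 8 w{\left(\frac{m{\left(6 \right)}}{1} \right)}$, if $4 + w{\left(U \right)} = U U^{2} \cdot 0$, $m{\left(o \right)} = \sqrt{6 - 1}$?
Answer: $-608$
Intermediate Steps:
$m{\left(o \right)} = \sqrt{5}$
$w{\left(U \right)} = -4$ ($w{\left(U \right)} = -4 + U U^{2} \cdot 0 = -4 + U^{3} \cdot 0 = -4 + 0 = -4$)
$19 \cdot 8 w{\left(\frac{m{\left(6 \right)}}{1} \right)} = 19 \cdot 8 \left(-4\right) = 152 \left(-4\right) = -608$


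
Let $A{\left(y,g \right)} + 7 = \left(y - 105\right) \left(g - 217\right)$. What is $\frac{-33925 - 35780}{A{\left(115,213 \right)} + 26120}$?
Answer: $- \frac{7745}{2897} \approx -2.6735$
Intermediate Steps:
$A{\left(y,g \right)} = -7 + \left(-217 + g\right) \left(-105 + y\right)$ ($A{\left(y,g \right)} = -7 + \left(y - 105\right) \left(g - 217\right) = -7 + \left(-105 + y\right) \left(-217 + g\right) = -7 + \left(-217 + g\right) \left(-105 + y\right)$)
$\frac{-33925 - 35780}{A{\left(115,213 \right)} + 26120} = \frac{-33925 - 35780}{\left(22778 - 24955 - 22365 + 213 \cdot 115\right) + 26120} = - \frac{69705}{\left(22778 - 24955 - 22365 + 24495\right) + 26120} = - \frac{69705}{-47 + 26120} = - \frac{69705}{26073} = \left(-69705\right) \frac{1}{26073} = - \frac{7745}{2897}$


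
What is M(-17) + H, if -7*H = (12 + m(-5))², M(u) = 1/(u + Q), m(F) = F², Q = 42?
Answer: -34218/175 ≈ -195.53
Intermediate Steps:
M(u) = 1/(42 + u) (M(u) = 1/(u + 42) = 1/(42 + u))
H = -1369/7 (H = -(12 + (-5)²)²/7 = -(12 + 25)²/7 = -⅐*37² = -⅐*1369 = -1369/7 ≈ -195.57)
M(-17) + H = 1/(42 - 17) - 1369/7 = 1/25 - 1369/7 = -34218/175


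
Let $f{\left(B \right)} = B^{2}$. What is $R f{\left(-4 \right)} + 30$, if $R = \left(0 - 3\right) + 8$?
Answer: $110$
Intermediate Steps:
$R = 5$ ($R = \left(0 - 3\right) + 8 = -3 + 8 = 5$)
$R f{\left(-4 \right)} + 30 = 5 \left(-4\right)^{2} + 30 = 5 \cdot 16 + 30 = 80 + 30 = 110$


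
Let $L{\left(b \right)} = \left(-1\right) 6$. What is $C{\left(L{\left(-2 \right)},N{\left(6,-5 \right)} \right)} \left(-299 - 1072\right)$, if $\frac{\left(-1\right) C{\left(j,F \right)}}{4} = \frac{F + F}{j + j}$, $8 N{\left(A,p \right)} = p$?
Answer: $\frac{2285}{4} \approx 571.25$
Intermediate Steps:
$L{\left(b \right)} = -6$
$N{\left(A,p \right)} = \frac{p}{8}$
$C{\left(j,F \right)} = - \frac{4 F}{j}$ ($C{\left(j,F \right)} = - 4 \frac{F + F}{j + j} = - 4 \frac{2 F}{2 j} = - 4 \cdot 2 F \frac{1}{2 j} = - 4 \frac{F}{j} = - \frac{4 F}{j}$)
$C{\left(L{\left(-2 \right)},N{\left(6,-5 \right)} \right)} \left(-299 - 1072\right) = - \frac{4 \cdot \frac{1}{8} \left(-5\right)}{-6} \left(-299 - 1072\right) = \left(-4\right) \left(- \frac{5}{8}\right) \left(- \frac{1}{6}\right) \left(-1371\right) = \left(- \frac{5}{12}\right) \left(-1371\right) = \frac{2285}{4}$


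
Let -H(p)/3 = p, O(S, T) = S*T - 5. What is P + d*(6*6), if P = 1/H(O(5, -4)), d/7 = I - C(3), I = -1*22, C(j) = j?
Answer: -472499/75 ≈ -6300.0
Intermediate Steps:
I = -22
O(S, T) = -5 + S*T
d = -175 (d = 7*(-22 - 1*3) = 7*(-22 - 3) = 7*(-25) = -175)
H(p) = -3*p
P = 1/75 (P = 1/(-3*(-5 + 5*(-4))) = 1/(-3*(-5 - 20)) = 1/(-3*(-25)) = 1/75 ≈ 0.013333)
P + d*(6*6) = 1/75 - 1050*6 = 1/75 - 175*36 = 1/75 - 6300 = -472499/75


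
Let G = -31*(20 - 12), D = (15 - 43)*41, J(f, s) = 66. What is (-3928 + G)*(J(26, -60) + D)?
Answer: 4518432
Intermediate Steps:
D = -1148 (D = -28*41 = -1148)
G = -248 (G = -31*8 = -248)
(-3928 + G)*(J(26, -60) + D) = (-3928 - 248)*(66 - 1148) = -4176*(-1082) = 4518432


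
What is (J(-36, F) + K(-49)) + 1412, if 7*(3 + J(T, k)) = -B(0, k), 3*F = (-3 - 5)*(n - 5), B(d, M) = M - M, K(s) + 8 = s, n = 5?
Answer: 1352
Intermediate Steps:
K(s) = -8 + s
B(d, M) = 0
F = 0 (F = ((-3 - 5)*(5 - 5))/3 = (-8*0)/3 = (1/3)*0 = 0)
J(T, k) = -3 (J(T, k) = -3 + (-1*0)/7 = -3 + (1/7)*0 = -3 + 0 = -3)
(J(-36, F) + K(-49)) + 1412 = (-3 + (-8 - 49)) + 1412 = (-3 - 57) + 1412 = -60 + 1412 = 1352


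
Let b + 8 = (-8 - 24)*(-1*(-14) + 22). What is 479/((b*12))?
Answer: -479/13920 ≈ -0.034411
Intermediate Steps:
b = -1160 (b = -8 + (-8 - 24)*(-1*(-14) + 22) = -8 - 32*(14 + 22) = -8 - 32*36 = -8 - 1152 = -1160)
479/((b*12)) = 479/((-1160*12)) = 479/(-13920) = 479*(-1/13920) = -479/13920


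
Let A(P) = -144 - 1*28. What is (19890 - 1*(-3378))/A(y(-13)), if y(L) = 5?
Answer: -5817/43 ≈ -135.28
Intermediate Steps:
A(P) = -172 (A(P) = -144 - 28 = -172)
(19890 - 1*(-3378))/A(y(-13)) = (19890 - 1*(-3378))/(-172) = (19890 + 3378)*(-1/172) = 23268*(-1/172) = -5817/43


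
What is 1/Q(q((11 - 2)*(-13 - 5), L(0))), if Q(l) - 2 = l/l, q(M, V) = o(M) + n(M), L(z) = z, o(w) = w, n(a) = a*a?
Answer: 1/3 ≈ 0.33333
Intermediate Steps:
n(a) = a**2
q(M, V) = M + M**2
Q(l) = 3 (Q(l) = 2 + l/l = 2 + 1 = 3)
1/Q(q((11 - 2)*(-13 - 5), L(0))) = 1/3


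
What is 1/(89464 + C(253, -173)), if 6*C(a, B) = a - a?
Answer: 1/89464 ≈ 1.1178e-5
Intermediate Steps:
C(a, B) = 0 (C(a, B) = (a - a)/6 = (⅙)*0 = 0)
1/(89464 + C(253, -173)) = 1/(89464 + 0) = 1/89464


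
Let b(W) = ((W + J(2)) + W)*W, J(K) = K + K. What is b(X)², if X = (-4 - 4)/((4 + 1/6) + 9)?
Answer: 111513600/38950081 ≈ 2.8630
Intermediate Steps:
J(K) = 2*K
X = -48/79 (X = -8/((4 + 1*(⅙)) + 9) = -8/((4 + ⅙) + 9) = -8/(25/6 + 9) = -8/79/6 = -8*6/79 = -48/79 ≈ -0.60759)
b(W) = W*(4 + 2*W) (b(W) = ((W + 2*2) + W)*W = ((W + 4) + W)*W = ((4 + W) + W)*W = (4 + 2*W)*W = W*(4 + 2*W))
b(X)² = (2*(-48/79)*(2 - 48/79))² = (2*(-48/79)*(110/79))² = (-10560/6241)² = 111513600/38950081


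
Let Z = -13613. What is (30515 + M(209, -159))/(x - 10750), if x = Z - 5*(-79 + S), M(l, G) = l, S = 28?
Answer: -7681/6027 ≈ -1.2744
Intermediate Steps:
x = -13358 (x = -13613 - 5*(-79 + 28) = -13613 - 5*(-51) = -13613 - 1*(-255) = -13613 + 255 = -13358)
(30515 + M(209, -159))/(x - 10750) = (30515 + 209)/(-13358 - 10750) = 30724/(-24108) = 30724*(-1/24108) = -7681/6027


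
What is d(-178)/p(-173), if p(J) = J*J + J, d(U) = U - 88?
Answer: -133/14878 ≈ -0.0089394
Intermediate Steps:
d(U) = -88 + U
p(J) = J + J**2 (p(J) = J**2 + J = J + J**2)
d(-178)/p(-173) = (-88 - 178)/((-173*(1 - 173))) = -266/((-173*(-172))) = -266/29756 = -266*1/29756 = -133/14878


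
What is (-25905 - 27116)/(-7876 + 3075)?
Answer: 53021/4801 ≈ 11.044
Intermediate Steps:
(-25905 - 27116)/(-7876 + 3075) = -53021/(-4801) = -53021*(-1/4801) = 53021/4801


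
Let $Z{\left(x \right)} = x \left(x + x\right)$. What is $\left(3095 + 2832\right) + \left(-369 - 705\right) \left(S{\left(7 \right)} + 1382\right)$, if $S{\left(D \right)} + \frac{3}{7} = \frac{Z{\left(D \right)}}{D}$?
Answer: $- \frac{10450417}{7} \approx -1.4929 \cdot 10^{6}$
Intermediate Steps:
$Z{\left(x \right)} = 2 x^{2}$ ($Z{\left(x \right)} = x 2 x = 2 x^{2}$)
$S{\left(D \right)} = - \frac{3}{7} + 2 D$ ($S{\left(D \right)} = - \frac{3}{7} + \frac{2 D^{2}}{D} = - \frac{3}{7} + 2 D$)
$\left(3095 + 2832\right) + \left(-369 - 705\right) \left(S{\left(7 \right)} + 1382\right) = \left(3095 + 2832\right) + \left(-369 - 705\right) \left(\left(- \frac{3}{7} + 2 \cdot 7\right) + 1382\right) = 5927 - 1074 \left(\left(- \frac{3}{7} + 14\right) + 1382\right) = 5927 - 1074 \left(\frac{95}{7} + 1382\right) = 5927 - \frac{10491906}{7} = - \frac{10450417}{7}$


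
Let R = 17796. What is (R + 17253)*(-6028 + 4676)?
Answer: -47386248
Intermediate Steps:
(R + 17253)*(-6028 + 4676) = (17796 + 17253)*(-6028 + 4676) = 35049*(-1352) = -47386248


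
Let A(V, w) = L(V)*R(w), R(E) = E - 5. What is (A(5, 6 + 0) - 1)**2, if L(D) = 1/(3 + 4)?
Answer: 36/49 ≈ 0.73469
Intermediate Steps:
R(E) = -5 + E
L(D) = 1/7
A(V, w) = -5/7 + w/7 (A(V, w) = (-5 + w)/7 = -5/7 + w/7)
(A(5, 6 + 0) - 1)**2 = ((-5/7 + (6 + 0)/7) - 1)**2 = ((-5/7 + (1/7)*6) - 1)**2 = ((-5/7 + 6/7) - 1)**2 = (1/7 - 1)**2 = (-6/7)**2 = 36/49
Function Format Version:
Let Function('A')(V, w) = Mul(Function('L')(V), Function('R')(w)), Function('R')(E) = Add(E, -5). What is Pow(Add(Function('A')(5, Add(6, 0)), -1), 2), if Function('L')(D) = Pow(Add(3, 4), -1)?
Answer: Rational(36, 49) ≈ 0.73469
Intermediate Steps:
Function('R')(E) = Add(-5, E)
Function('L')(D) = Rational(1, 7) (Function('L')(D) = Pow(7, -1) = Rational(1, 7))
Function('A')(V, w) = Add(Rational(-5, 7), Mul(Rational(1, 7), w)) (Function('A')(V, w) = Mul(Rational(1, 7), Add(-5, w)) = Add(Rational(-5, 7), Mul(Rational(1, 7), w)))
Pow(Add(Function('A')(5, Add(6, 0)), -1), 2) = Pow(Add(Add(Rational(-5, 7), Mul(Rational(1, 7), Add(6, 0))), -1), 2) = Pow(Add(Add(Rational(-5, 7), Mul(Rational(1, 7), 6)), -1), 2) = Pow(Add(Add(Rational(-5, 7), Rational(6, 7)), -1), 2) = Pow(Add(Rational(1, 7), -1), 2) = Pow(Rational(-6, 7), 2) = Rational(36, 49)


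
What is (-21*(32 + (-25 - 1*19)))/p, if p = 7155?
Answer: 28/795 ≈ 0.035220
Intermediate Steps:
(-21*(32 + (-25 - 1*19)))/p = -21*(32 + (-25 - 1*19))/7155 = -21*(32 + (-25 - 19))*(1/7155) = -21*(32 - 44)*(1/7155) = -21*(-12)*(1/7155) = 252*(1/7155) = 28/795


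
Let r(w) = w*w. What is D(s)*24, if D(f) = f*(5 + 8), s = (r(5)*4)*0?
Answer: 0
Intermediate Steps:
r(w) = w²
s = 0 (s = (5²*4)*0 = (25*4)*0 = 100*0 = 0)
D(f) = 13*f (D(f) = f*13 = 13*f)
D(s)*24 = (13*0)*24 = 0*24 = 0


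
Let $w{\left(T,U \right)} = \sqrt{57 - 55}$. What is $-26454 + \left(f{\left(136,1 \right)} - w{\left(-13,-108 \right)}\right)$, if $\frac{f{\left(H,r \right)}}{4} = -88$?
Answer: $-26806 - \sqrt{2} \approx -26807.0$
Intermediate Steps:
$f{\left(H,r \right)} = -352$ ($f{\left(H,r \right)} = 4 \left(-88\right) = -352$)
$w{\left(T,U \right)} = \sqrt{2}$
$-26454 + \left(f{\left(136,1 \right)} - w{\left(-13,-108 \right)}\right) = -26454 - \left(352 + \sqrt{2}\right) = -26806 - \sqrt{2}$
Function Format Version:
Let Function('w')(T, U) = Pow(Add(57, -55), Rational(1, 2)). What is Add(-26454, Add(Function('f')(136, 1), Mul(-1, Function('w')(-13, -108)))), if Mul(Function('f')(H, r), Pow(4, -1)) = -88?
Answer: Add(-26806, Mul(-1, Pow(2, Rational(1, 2)))) ≈ -26807.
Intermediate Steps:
Function('f')(H, r) = -352 (Function('f')(H, r) = Mul(4, -88) = -352)
Function('w')(T, U) = Pow(2, Rational(1, 2))
Add(-26454, Add(Function('f')(136, 1), Mul(-1, Function('w')(-13, -108)))) = Add(-26454, Add(-352, Mul(-1, Pow(2, Rational(1, 2))))) = Add(-26806, Mul(-1, Pow(2, Rational(1, 2))))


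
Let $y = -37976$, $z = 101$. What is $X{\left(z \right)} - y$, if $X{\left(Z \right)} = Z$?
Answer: $38077$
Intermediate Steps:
$X{\left(z \right)} - y = 101 - -37976 = 101 + 37976 = 38077$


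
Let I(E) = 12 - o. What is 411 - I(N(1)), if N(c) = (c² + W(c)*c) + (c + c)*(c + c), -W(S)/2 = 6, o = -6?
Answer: 393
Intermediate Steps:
W(S) = -12 (W(S) = -2*6 = -12)
N(c) = -12*c + 5*c² (N(c) = (c² - 12*c) + (c + c)*(c + c) = (c² - 12*c) + (2*c)*(2*c) = (c² - 12*c) + 4*c² = -12*c + 5*c²)
I(E) = 18 (I(E) = 12 - 1*(-6) = 12 + 6 = 18)
411 - I(N(1)) = 411 - 1*18 = 411 - 18 = 393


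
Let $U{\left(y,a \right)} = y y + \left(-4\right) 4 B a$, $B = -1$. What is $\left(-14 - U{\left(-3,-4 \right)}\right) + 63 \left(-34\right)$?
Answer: $-2101$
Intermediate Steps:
$U{\left(y,a \right)} = y^{2} + 16 a$ ($U{\left(y,a \right)} = y y + \left(-4\right) 4 \left(-1\right) a = y^{2} + \left(-16\right) \left(-1\right) a = y^{2} + 16 a$)
$\left(-14 - U{\left(-3,-4 \right)}\right) + 63 \left(-34\right) = \left(-14 - \left(\left(-3\right)^{2} + 16 \left(-4\right)\right)\right) + 63 \left(-34\right) = \left(-14 - \left(9 - 64\right)\right) - 2142 = \left(-14 - -55\right) - 2142 = \left(-14 + 55\right) - 2142 = 41 - 2142 = -2101$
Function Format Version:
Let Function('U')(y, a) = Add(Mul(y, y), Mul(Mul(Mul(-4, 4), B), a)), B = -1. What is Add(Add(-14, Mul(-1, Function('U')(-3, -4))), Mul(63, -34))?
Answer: -2101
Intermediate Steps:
Function('U')(y, a) = Add(Pow(y, 2), Mul(16, a)) (Function('U')(y, a) = Add(Mul(y, y), Mul(Mul(Mul(-4, 4), -1), a)) = Add(Pow(y, 2), Mul(Mul(-16, -1), a)) = Add(Pow(y, 2), Mul(16, a)))
Add(Add(-14, Mul(-1, Function('U')(-3, -4))), Mul(63, -34)) = Add(Add(-14, Mul(-1, Add(Pow(-3, 2), Mul(16, -4)))), Mul(63, -34)) = Add(Add(-14, Mul(-1, Add(9, -64))), -2142) = Add(Add(-14, Mul(-1, -55)), -2142) = Add(Add(-14, 55), -2142) = Add(41, -2142) = -2101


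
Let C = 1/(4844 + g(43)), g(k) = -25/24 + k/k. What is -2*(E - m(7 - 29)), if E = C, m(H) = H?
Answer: -5115268/116255 ≈ -44.000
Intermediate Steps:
g(k) = -1/24 (g(k) = -25*1/24 + 1 = -25/24 + 1 = -1/24)
C = 24/116255 (C = 1/(4844 - 1/24) = 1/(116255/24) = 24/116255 ≈ 0.00020644)
E = 24/116255 ≈ 0.00020644
-2*(E - m(7 - 29)) = -2*(24/116255 - (7 - 29)) = -2*(24/116255 - 1*(-22)) = -2*(24/116255 + 22) = -2*2557634/116255 = -5115268/116255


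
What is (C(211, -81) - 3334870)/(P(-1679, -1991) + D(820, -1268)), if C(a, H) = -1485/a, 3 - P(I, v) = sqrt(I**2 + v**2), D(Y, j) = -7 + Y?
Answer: 287092894440/645371563 + 703659055*sqrt(6783122)/1290743126 ≈ 1864.7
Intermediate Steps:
P(I, v) = 3 - sqrt(I**2 + v**2)
(C(211, -81) - 3334870)/(P(-1679, -1991) + D(820, -1268)) = (-1485/211 - 3334870)/((3 - sqrt((-1679)**2 + (-1991)**2)) + (-7 + 820)) = (-1485*1/211 - 3334870)/((3 - sqrt(2819041 + 3964081)) + 813) = (-1485/211 - 3334870)/((3 - sqrt(6783122)) + 813) = -703659055/(211*(816 - sqrt(6783122)))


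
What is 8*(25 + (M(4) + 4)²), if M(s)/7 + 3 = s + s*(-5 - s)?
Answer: 464848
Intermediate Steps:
M(s) = -21 + 7*s + 7*s*(-5 - s) (M(s) = -21 + 7*(s + s*(-5 - s)) = -21 + (7*s + 7*s*(-5 - s)) = -21 + 7*s + 7*s*(-5 - s))
8*(25 + (M(4) + 4)²) = 8*(25 + ((-21 - 28*4 - 7*4²) + 4)²) = 8*(25 + ((-21 - 112 - 7*16) + 4)²) = 8*(25 + ((-21 - 112 - 112) + 4)²) = 8*(25 + (-245 + 4)²) = 8*(25 + (-241)²) = 8*(25 + 58081) = 8*58106 = 464848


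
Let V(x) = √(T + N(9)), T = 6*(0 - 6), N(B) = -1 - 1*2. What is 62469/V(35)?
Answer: -20823*I*√39/13 ≈ -10003.0*I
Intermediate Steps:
N(B) = -3 (N(B) = -1 - 2 = -3)
T = -36 (T = 6*(-6) = -36)
V(x) = I*√39 (V(x) = √(-36 - 3) = √(-39) = I*√39)
62469/V(35) = 62469/((I*√39)) = 62469*(-I*√39/39) = -20823*I*√39/13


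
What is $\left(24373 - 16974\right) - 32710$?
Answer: $-25311$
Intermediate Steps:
$\left(24373 - 16974\right) - 32710 = 7399 - 32710 = -25311$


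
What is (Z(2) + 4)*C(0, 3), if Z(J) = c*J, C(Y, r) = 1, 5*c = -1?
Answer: 18/5 ≈ 3.6000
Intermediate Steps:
c = -⅕ (c = (⅕)*(-1) = -⅕ ≈ -0.20000)
Z(J) = -J/5
(Z(2) + 4)*C(0, 3) = (-⅕*2 + 4)*1 = (-⅖ + 4)*1 = (18/5)*1 = 18/5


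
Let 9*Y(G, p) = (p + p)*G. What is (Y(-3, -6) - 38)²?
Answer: 1156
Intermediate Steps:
Y(G, p) = 2*G*p/9 (Y(G, p) = ((p + p)*G)/9 = ((2*p)*G)/9 = (2*G*p)/9 = 2*G*p/9)
(Y(-3, -6) - 38)² = ((2/9)*(-3)*(-6) - 38)² = (4 - 38)² = (-34)² = 1156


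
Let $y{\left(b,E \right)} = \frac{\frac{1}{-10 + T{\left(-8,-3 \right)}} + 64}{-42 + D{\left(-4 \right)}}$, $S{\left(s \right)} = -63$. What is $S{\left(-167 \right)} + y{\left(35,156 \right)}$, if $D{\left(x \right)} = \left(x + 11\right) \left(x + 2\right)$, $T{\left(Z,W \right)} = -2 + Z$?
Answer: $- \frac{71839}{1120} \approx -64.142$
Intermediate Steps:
$D{\left(x \right)} = \left(2 + x\right) \left(11 + x\right)$ ($D{\left(x \right)} = \left(11 + x\right) \left(2 + x\right) = \left(2 + x\right) \left(11 + x\right)$)
$y{\left(b,E \right)} = - \frac{1279}{1120}$ ($y{\left(b,E \right)} = \frac{\frac{1}{-10 - 10} + 64}{-42 + \left(22 + \left(-4\right)^{2} + 13 \left(-4\right)\right)} = \frac{\frac{1}{-10 - 10} + 64}{-42 + \left(22 + 16 - 52\right)} = \frac{\frac{1}{-20} + 64}{-42 - 14} = \frac{- \frac{1}{20} + 64}{-56} = \frac{1279}{20} \left(- \frac{1}{56}\right) = - \frac{1279}{1120}$)
$S{\left(-167 \right)} + y{\left(35,156 \right)} = -63 - \frac{1279}{1120} = - \frac{71839}{1120}$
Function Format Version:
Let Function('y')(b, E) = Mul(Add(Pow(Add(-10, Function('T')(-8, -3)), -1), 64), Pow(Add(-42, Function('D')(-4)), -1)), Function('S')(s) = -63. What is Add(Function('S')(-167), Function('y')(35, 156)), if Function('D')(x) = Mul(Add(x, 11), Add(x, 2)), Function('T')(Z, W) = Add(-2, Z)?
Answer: Rational(-71839, 1120) ≈ -64.142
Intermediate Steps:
Function('D')(x) = Mul(Add(2, x), Add(11, x)) (Function('D')(x) = Mul(Add(11, x), Add(2, x)) = Mul(Add(2, x), Add(11, x)))
Function('y')(b, E) = Rational(-1279, 1120) (Function('y')(b, E) = Mul(Add(Pow(Add(-10, Add(-2, -8)), -1), 64), Pow(Add(-42, Add(22, Pow(-4, 2), Mul(13, -4))), -1)) = Mul(Add(Pow(Add(-10, -10), -1), 64), Pow(Add(-42, Add(22, 16, -52)), -1)) = Mul(Add(Pow(-20, -1), 64), Pow(Add(-42, -14), -1)) = Mul(Add(Rational(-1, 20), 64), Pow(-56, -1)) = Mul(Rational(1279, 20), Rational(-1, 56)) = Rational(-1279, 1120))
Add(Function('S')(-167), Function('y')(35, 156)) = Add(-63, Rational(-1279, 1120)) = Rational(-71839, 1120)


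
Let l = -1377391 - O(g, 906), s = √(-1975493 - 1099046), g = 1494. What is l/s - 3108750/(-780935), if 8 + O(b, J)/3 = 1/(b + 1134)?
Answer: 621750/156187 + 1206573493*I*√3074539/2693296164 ≈ 3.9808 + 785.52*I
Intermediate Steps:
O(b, J) = -24 + 3/(1134 + b) (O(b, J) = -24 + 3/(b + 1134) = -24 + 3/(1134 + b))
s = I*√3074539 (s = √(-3074539) = I*√3074539 ≈ 1753.4*I)
l = -1206573493/876 (l = -1377391 - 3*(-9071 - 8*1494)/(1134 + 1494) = -1377391 - 3*(-9071 - 11952)/2628 = -1377391 - 3*(-21023)/2628 = -1377391 - 1*(-21023/876) = -1377391 + 21023/876 = -1206573493/876 ≈ -1.3774e+6)
l/s - 3108750/(-780935) = -1206573493*(-I*√3074539/3074539)/876 - 3108750/(-780935) = -(-1206573493)*I*√3074539/2693296164 - 3108750*(-1/780935) = 1206573493*I*√3074539/2693296164 + 621750/156187 = 621750/156187 + 1206573493*I*√3074539/2693296164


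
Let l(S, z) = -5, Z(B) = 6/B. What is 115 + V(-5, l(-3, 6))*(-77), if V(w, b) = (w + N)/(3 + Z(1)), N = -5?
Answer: 1805/9 ≈ 200.56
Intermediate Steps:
V(w, b) = -5/9 + w/9 (V(w, b) = (w - 5)/(3 + 6/1) = (-5 + w)/(3 + 6*1) = (-5 + w)/(3 + 6) = (-5 + w)/9 = (-5 + w)*(⅑) = -5/9 + w/9)
115 + V(-5, l(-3, 6))*(-77) = 115 + (-5/9 + (⅑)*(-5))*(-77) = 115 + (-5/9 - 5/9)*(-77) = 115 - 10/9*(-77) = 115 + 770/9 = 1805/9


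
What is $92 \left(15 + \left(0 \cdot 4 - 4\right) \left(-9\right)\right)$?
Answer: $4692$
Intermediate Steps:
$92 \left(15 + \left(0 \cdot 4 - 4\right) \left(-9\right)\right) = 92 \left(15 + \left(0 - 4\right) \left(-9\right)\right) = 92 \left(15 - -36\right) = 92 \left(15 + 36\right) = 92 \cdot 51 = 4692$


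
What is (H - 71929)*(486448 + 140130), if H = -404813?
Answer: -298716048876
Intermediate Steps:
(H - 71929)*(486448 + 140130) = (-404813 - 71929)*(486448 + 140130) = -476742*626578 = -298716048876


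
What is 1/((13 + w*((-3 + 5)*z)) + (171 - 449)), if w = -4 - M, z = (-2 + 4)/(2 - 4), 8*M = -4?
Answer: -1/258 ≈ -0.0038760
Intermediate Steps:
M = -½ (M = (⅛)*(-4) = -½ ≈ -0.50000)
z = -1 (z = 2/(-2) = 2*(-½) = -1)
w = -7/2 (w = -4 - 1*(-½) = -4 + ½ = -7/2 ≈ -3.5000)
1/((13 + w*((-3 + 5)*z)) + (171 - 449)) = 1/((13 - 7*(-3 + 5)*(-1)/2) + (171 - 449)) = 1/((13 - 7*(-1)) - 278) = 1/((13 - 7/2*(-2)) - 278) = 1/((13 + 7) - 278) = 1/(20 - 278) = 1/(-258) = -1/258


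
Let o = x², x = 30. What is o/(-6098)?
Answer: -450/3049 ≈ -0.14759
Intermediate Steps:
o = 900 (o = 30² = 900)
o/(-6098) = 900/(-6098) = 900*(-1/6098) = -450/3049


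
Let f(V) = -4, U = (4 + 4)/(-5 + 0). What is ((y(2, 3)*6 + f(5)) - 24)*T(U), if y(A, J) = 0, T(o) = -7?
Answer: 196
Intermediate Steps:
U = -8/5 (U = 8/(-5) = 8*(-⅕) = -8/5 ≈ -1.6000)
((y(2, 3)*6 + f(5)) - 24)*T(U) = ((0*6 - 4) - 24)*(-7) = ((0 - 4) - 24)*(-7) = (-4 - 24)*(-7) = -28*(-7) = 196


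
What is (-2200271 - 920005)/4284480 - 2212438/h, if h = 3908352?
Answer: -56443446113/43607437440 ≈ -1.2944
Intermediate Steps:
(-2200271 - 920005)/4284480 - 2212438/h = (-2200271 - 920005)/4284480 - 2212438/3908352 = -3120276*1/4284480 - 2212438*1/3908352 = -260023/357040 - 1106219/1954176 = -56443446113/43607437440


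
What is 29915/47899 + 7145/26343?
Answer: 1130289200/1261803357 ≈ 0.89577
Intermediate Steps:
29915/47899 + 7145/26343 = 1130289200/1261803357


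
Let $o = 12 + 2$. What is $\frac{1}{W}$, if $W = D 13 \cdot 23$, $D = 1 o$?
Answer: $\frac{1}{4186} \approx 0.00023889$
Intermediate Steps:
$o = 14$
$D = 14$ ($D = 1 \cdot 14 = 14$)
$W = 4186$ ($W = 14 \cdot 13 \cdot 23 = 182 \cdot 23 = 4186$)
$\frac{1}{W} = \frac{1}{4186}$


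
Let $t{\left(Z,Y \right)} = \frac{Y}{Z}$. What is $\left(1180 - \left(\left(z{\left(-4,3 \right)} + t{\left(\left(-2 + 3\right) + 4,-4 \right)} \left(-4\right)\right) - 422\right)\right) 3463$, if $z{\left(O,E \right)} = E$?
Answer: $\frac{27631277}{5} \approx 5.5263 \cdot 10^{6}$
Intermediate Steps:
$\left(1180 - \left(\left(z{\left(-4,3 \right)} + t{\left(\left(-2 + 3\right) + 4,-4 \right)} \left(-4\right)\right) - 422\right)\right) 3463 = \left(1180 - \left(\left(3 + - \frac{4}{\left(-2 + 3\right) + 4} \left(-4\right)\right) - 422\right)\right) 3463 = \left(1180 - \left(\left(3 + - \frac{4}{1 + 4} \left(-4\right)\right) - 422\right)\right) 3463 = \left(1180 - \left(\left(3 + - \frac{4}{5} \left(-4\right)\right) - 422\right)\right) 3463 = \left(1180 - \left(\left(3 + \left(-4\right) \frac{1}{5} \left(-4\right)\right) - 422\right)\right) 3463 = \left(1180 - \left(\left(3 - - \frac{16}{5}\right) - 422\right)\right) 3463 = \left(1180 - \left(\left(3 + \frac{16}{5}\right) - 422\right)\right) 3463 = \left(1180 - \left(\frac{31}{5} - 422\right)\right) 3463 = \left(1180 - - \frac{2079}{5}\right) 3463 = \left(1180 + \frac{2079}{5}\right) 3463 = \frac{7979}{5} \cdot 3463 = \frac{27631277}{5}$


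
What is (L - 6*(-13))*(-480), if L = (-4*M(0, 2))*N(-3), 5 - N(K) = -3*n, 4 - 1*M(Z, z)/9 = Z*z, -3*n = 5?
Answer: -37440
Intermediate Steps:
n = -5/3 (n = -⅓*5 = -5/3 ≈ -1.6667)
M(Z, z) = 36 - 9*Z*z
N(K) = 0 (N(K) = 5 - (-3)*(-5)/3 = 5 - 1*5 = 5 - 5 = 0)
L = 0 (L = -4*(36 - 9*0*2)*0 = -4*(36 + 0)*0 = -4*36*0 = -144*0 = 0)
(L - 6*(-13))*(-480) = (0 - 6*(-13))*(-480) = (0 + 78)*(-480) = 78*(-480) = -37440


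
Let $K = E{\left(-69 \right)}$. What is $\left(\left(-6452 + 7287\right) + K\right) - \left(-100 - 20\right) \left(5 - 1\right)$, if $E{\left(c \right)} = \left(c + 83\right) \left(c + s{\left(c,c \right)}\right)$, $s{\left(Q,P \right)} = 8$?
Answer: $461$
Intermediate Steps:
$E{\left(c \right)} = \left(8 + c\right) \left(83 + c\right)$ ($E{\left(c \right)} = \left(c + 83\right) \left(c + 8\right) = \left(83 + c\right) \left(8 + c\right) = \left(8 + c\right) \left(83 + c\right)$)
$K = -854$ ($K = 664 + \left(-69\right)^{2} + 91 \left(-69\right) = 664 + 4761 - 6279 = -854$)
$\left(\left(-6452 + 7287\right) + K\right) - \left(-100 - 20\right) \left(5 - 1\right) = \left(\left(-6452 + 7287\right) - 854\right) - \left(-100 - 20\right) \left(5 - 1\right) = \left(835 - 854\right) - \left(-120\right) 4 = -19 - -480 = -19 + 480 = 461$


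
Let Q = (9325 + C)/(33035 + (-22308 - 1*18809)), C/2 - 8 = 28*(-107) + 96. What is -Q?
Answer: 3541/8082 ≈ 0.43813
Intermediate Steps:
C = -5784 (C = 16 + 2*(28*(-107) + 96) = 16 + 2*(-2996 + 96) = 16 + 2*(-2900) = 16 - 5800 = -5784)
Q = -3541/8082 (Q = (9325 - 5784)/(33035 + (-22308 - 1*18809)) = 3541/(33035 + (-22308 - 18809)) = 3541/(33035 - 41117) = 3541/(-8082) = 3541*(-1/8082) = -3541/8082 ≈ -0.43813)
-Q = -1*(-3541/8082) = 3541/8082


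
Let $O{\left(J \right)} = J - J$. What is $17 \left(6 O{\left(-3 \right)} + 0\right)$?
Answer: $0$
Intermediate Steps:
$O{\left(J \right)} = 0$
$17 \left(6 O{\left(-3 \right)} + 0\right) = 17 \left(6 \cdot 0 + 0\right) = 17 \left(0 + 0\right) = 17 \cdot 0 = 0$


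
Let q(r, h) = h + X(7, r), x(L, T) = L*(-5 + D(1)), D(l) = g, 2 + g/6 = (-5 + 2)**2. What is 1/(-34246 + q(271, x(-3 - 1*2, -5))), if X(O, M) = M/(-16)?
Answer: -16/551167 ≈ -2.9029e-5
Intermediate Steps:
g = 42 (g = -12 + 6*(-5 + 2)**2 = -12 + 6*(-3)**2 = -12 + 6*9 = -12 + 54 = 42)
D(l) = 42
X(O, M) = -M/16 (X(O, M) = M*(-1/16) = -M/16)
x(L, T) = 37*L (x(L, T) = L*(-5 + 42) = L*37 = 37*L)
q(r, h) = h - r/16
1/(-34246 + q(271, x(-3 - 1*2, -5))) = 1/(-34246 + (37*(-3 - 1*2) - 1/16*271)) = 1/(-34246 + (37*(-3 - 2) - 271/16)) = 1/(-34246 + (37*(-5) - 271/16)) = 1/(-34246 + (-185 - 271/16)) = 1/(-34246 - 3231/16) = 1/(-551167/16) = -16/551167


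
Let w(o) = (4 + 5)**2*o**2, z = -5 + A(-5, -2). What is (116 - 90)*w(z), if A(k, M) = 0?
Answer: 52650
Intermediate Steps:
z = -5 (z = -5 + 0 = -5)
w(o) = 81*o**2 (w(o) = 9**2*o**2 = 81*o**2)
(116 - 90)*w(z) = (116 - 90)*(81*(-5)**2) = 26*(81*25) = 26*2025 = 52650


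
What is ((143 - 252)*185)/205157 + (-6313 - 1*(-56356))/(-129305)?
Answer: -12874107076/26527825885 ≈ -0.48531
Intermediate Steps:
((143 - 252)*185)/205157 + (-6313 - 1*(-56356))/(-129305) = -109*185*(1/205157) + (-6313 + 56356)*(-1/129305) = -20165*1/205157 + 50043*(-1/129305) = -20165/205157 - 50043/129305 = -12874107076/26527825885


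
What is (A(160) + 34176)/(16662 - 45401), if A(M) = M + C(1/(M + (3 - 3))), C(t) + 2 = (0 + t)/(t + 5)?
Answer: -27501535/23019939 ≈ -1.1947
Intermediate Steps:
C(t) = -2 + t/(5 + t) (C(t) = -2 + (0 + t)/(t + 5) = -2 + t/(5 + t))
A(M) = M + (-10 - 1/M)/(5 + 1/M) (A(M) = M + (-10 - 1/(M + (3 - 3)))/(5 + 1/(M + (3 - 3))) = M + (-10 - 1/(M + 0))/(5 + 1/(M + 0)) = M + (-10 - 1/M)/(5 + 1/M))
(A(160) + 34176)/(16662 - 45401) = ((-1 - 9*160 + 5*160²)/(1 + 5*160) + 34176)/(16662 - 45401) = ((-1 - 1440 + 5*25600)/(1 + 800) + 34176)/(-28739) = ((-1 - 1440 + 128000)/801 + 34176)*(-1/28739) = ((1/801)*126559 + 34176)*(-1/28739) = (126559/801 + 34176)*(-1/28739) = (27501535/801)*(-1/28739) = -27501535/23019939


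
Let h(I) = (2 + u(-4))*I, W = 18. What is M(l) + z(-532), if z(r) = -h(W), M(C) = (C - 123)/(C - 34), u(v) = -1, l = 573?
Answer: -9252/539 ≈ -17.165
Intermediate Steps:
M(C) = (-123 + C)/(-34 + C)
h(I) = I (h(I) = (2 - 1)*I = 1*I = I)
z(r) = -18 (z(r) = -1*18 = -18)
M(l) + z(-532) = (-123 + 573)/(-34 + 573) - 18 = 450/539 - 18 = -9252/539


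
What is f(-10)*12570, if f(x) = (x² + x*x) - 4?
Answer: 2463720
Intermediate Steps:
f(x) = -4 + 2*x² (f(x) = (x² + x²) - 4 = 2*x² - 4 = -4 + 2*x²)
f(-10)*12570 = (-4 + 2*(-10)²)*12570 = (-4 + 2*100)*12570 = (-4 + 200)*12570 = 196*12570 = 2463720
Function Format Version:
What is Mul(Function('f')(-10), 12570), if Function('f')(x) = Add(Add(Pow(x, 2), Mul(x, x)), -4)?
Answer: 2463720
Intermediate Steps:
Function('f')(x) = Add(-4, Mul(2, Pow(x, 2))) (Function('f')(x) = Add(Add(Pow(x, 2), Pow(x, 2)), -4) = Add(Mul(2, Pow(x, 2)), -4) = Add(-4, Mul(2, Pow(x, 2))))
Mul(Function('f')(-10), 12570) = Mul(Add(-4, Mul(2, Pow(-10, 2))), 12570) = Mul(Add(-4, Mul(2, 100)), 12570) = Mul(Add(-4, 200), 12570) = Mul(196, 12570) = 2463720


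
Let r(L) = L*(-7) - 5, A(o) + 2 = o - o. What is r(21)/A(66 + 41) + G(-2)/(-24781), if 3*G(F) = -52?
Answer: 5650120/74343 ≈ 76.001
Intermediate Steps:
G(F) = -52/3 (G(F) = (⅓)*(-52) = -52/3)
A(o) = -2 (A(o) = -2 + (o - o) = -2 + 0 = -2)
r(L) = -5 - 7*L (r(L) = -7*L - 5 = -5 - 7*L)
r(21)/A(66 + 41) + G(-2)/(-24781) = (-5 - 7*21)/(-2) - 52/3/(-24781) = (-5 - 147)*(-½) - 52/3*(-1/24781) = -152*(-½) + 52/74343 = 76 + 52/74343 = 5650120/74343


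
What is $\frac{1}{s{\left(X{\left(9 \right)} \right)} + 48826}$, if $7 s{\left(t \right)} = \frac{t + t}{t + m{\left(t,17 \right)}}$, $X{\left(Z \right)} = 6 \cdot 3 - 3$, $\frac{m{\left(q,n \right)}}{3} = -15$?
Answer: $\frac{7}{341781} \approx 2.0481 \cdot 10^{-5}$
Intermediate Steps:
$m{\left(q,n \right)} = -45$ ($m{\left(q,n \right)} = 3 \left(-15\right) = -45$)
$X{\left(Z \right)} = 15$ ($X{\left(Z \right)} = 18 - 3 = 15$)
$s{\left(t \right)} = \frac{2 t}{7 \left(-45 + t\right)}$ ($s{\left(t \right)} = \frac{\left(t + t\right) \frac{1}{t - 45}}{7} = \frac{2 t \frac{1}{-45 + t}}{7} = \frac{2 t}{7 \left(-45 + t\right)}$)
$\frac{1}{s{\left(X{\left(9 \right)} \right)} + 48826} = \frac{1}{\frac{2}{7} \cdot 15 \frac{1}{-45 + 15} + 48826} = \frac{1}{\frac{2}{7} \cdot 15 \frac{1}{-30} + 48826} = \frac{1}{\frac{2}{7} \cdot 15 \left(- \frac{1}{30}\right) + 48826} = \frac{1}{- \frac{1}{7} + 48826} = \frac{1}{\frac{341781}{7}} = \frac{7}{341781}$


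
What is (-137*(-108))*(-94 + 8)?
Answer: -1272456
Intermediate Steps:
(-137*(-108))*(-94 + 8) = 14796*(-86) = -1272456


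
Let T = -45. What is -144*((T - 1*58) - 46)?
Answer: 21456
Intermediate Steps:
-144*((T - 1*58) - 46) = -144*((-45 - 1*58) - 46) = -144*((-45 - 58) - 46) = -144*(-103 - 46) = -144*(-149) = 21456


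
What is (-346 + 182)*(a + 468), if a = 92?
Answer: -91840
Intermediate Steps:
(-346 + 182)*(a + 468) = (-346 + 182)*(92 + 468) = -164*560 = -91840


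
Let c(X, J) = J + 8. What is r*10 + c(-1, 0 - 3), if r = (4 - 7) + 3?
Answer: 5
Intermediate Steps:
r = 0 (r = -3 + 3 = 0)
c(X, J) = 8 + J
r*10 + c(-1, 0 - 3) = 0*10 + (8 + (0 - 3)) = 0 + (8 - 3) = 0 + 5 = 5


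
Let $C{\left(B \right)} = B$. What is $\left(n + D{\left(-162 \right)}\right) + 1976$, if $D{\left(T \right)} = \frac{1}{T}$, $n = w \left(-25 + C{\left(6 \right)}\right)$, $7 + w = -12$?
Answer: $\frac{378593}{162} \approx 2337.0$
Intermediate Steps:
$w = -19$ ($w = -7 - 12 = -19$)
$n = 361$ ($n = - 19 \left(-25 + 6\right) = \left(-19\right) \left(-19\right) = 361$)
$\left(n + D{\left(-162 \right)}\right) + 1976 = \left(361 + \frac{1}{-162}\right) + 1976 = \left(361 - \frac{1}{162}\right) + 1976 = \frac{58481}{162} + 1976 = \frac{378593}{162}$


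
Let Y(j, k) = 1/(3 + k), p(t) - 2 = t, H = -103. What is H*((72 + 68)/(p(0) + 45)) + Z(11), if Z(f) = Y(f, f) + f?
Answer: -194595/658 ≈ -295.74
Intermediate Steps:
p(t) = 2 + t
Z(f) = f + 1/(3 + f) (Z(f) = 1/(3 + f) + f = f + 1/(3 + f))
H*((72 + 68)/(p(0) + 45)) + Z(11) = -103*(72 + 68)/((2 + 0) + 45) + (1 + 11*(3 + 11))/(3 + 11) = -14420/(2 + 45) + (1 + 11*14)/14 = -14420/47 + (1 + 154)/14 = -14420/47 + (1/14)*155 = -103*140/47 + 155/14 = -14420/47 + 155/14 = -194595/658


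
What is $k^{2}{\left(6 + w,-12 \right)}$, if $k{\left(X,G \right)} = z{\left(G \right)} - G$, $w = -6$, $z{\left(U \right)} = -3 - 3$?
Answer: $36$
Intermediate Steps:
$z{\left(U \right)} = -6$ ($z{\left(U \right)} = -3 - 3 = -6$)
$k{\left(X,G \right)} = -6 - G$
$k^{2}{\left(6 + w,-12 \right)} = \left(-6 - -12\right)^{2} = \left(-6 + 12\right)^{2} = 6^{2} = 36$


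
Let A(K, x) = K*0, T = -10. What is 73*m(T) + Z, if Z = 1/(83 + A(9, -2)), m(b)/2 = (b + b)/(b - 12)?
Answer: 121191/913 ≈ 132.74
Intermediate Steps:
A(K, x) = 0
m(b) = 4*b/(-12 + b) (m(b) = 2*((b + b)/(b - 12)) = 2*((2*b)/(-12 + b)) = 2*(2*b/(-12 + b)) = 4*b/(-12 + b))
Z = 1/83 (Z = 1/(83 + 0) = 1/83 ≈ 0.012048)
73*m(T) + Z = 73*(4*(-10)/(-12 - 10)) + 1/83 = 73*(4*(-10)/(-22)) + 1/83 = 73*(4*(-10)*(-1/22)) + 1/83 = 73*(20/11) + 1/83 = 1460/11 + 1/83 = 121191/913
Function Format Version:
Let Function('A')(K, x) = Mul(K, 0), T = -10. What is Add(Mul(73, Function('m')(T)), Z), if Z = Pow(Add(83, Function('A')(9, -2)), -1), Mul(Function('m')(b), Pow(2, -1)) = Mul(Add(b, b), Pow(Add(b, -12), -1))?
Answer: Rational(121191, 913) ≈ 132.74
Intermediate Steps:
Function('A')(K, x) = 0
Function('m')(b) = Mul(4, b, Pow(Add(-12, b), -1)) (Function('m')(b) = Mul(2, Mul(Add(b, b), Pow(Add(b, -12), -1))) = Mul(2, Mul(Mul(2, b), Pow(Add(-12, b), -1))) = Mul(2, Mul(2, b, Pow(Add(-12, b), -1))) = Mul(4, b, Pow(Add(-12, b), -1)))
Z = Rational(1, 83) (Z = Pow(Add(83, 0), -1) = Pow(83, -1) = Rational(1, 83) ≈ 0.012048)
Add(Mul(73, Function('m')(T)), Z) = Add(Mul(73, Mul(4, -10, Pow(Add(-12, -10), -1))), Rational(1, 83)) = Add(Mul(73, Mul(4, -10, Pow(-22, -1))), Rational(1, 83)) = Add(Mul(73, Mul(4, -10, Rational(-1, 22))), Rational(1, 83)) = Add(Mul(73, Rational(20, 11)), Rational(1, 83)) = Add(Rational(1460, 11), Rational(1, 83)) = Rational(121191, 913)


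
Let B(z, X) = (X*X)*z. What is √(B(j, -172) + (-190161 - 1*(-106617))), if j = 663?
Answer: 6*√542518 ≈ 4419.4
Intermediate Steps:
B(z, X) = z*X² (B(z, X) = X²*z = z*X²)
√(B(j, -172) + (-190161 - 1*(-106617))) = √(663*(-172)² + (-190161 - 1*(-106617))) = √(663*29584 + (-190161 + 106617)) = √(19614192 - 83544) = √19530648 = 6*√542518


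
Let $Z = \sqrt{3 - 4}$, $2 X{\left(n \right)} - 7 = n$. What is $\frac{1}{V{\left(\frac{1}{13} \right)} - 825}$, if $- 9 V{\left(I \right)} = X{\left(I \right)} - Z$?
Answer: $- \frac{11298807}{9325958210} - \frac{1521 i}{9325958210} \approx -0.0012115 - 1.6309 \cdot 10^{-7} i$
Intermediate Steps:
$X{\left(n \right)} = \frac{7}{2} + \frac{n}{2}$
$Z = i$ ($Z = \sqrt{-1} = i \approx 1.0 i$)
$V{\left(I \right)} = - \frac{7}{18} - \frac{I}{18} + \frac{i}{9}$ ($V{\left(I \right)} = - \frac{\left(\frac{7}{2} + \frac{I}{2}\right) - i}{9} = - \frac{\frac{7}{2} + \frac{I}{2} - i}{9} = - \frac{7}{18} - \frac{I}{18} + \frac{i}{9}$)
$\frac{1}{V{\left(\frac{1}{13} \right)} - 825} = \frac{1}{\left(- \frac{7}{18} - \frac{1}{18 \cdot 13} + \frac{i}{9}\right) - 825} = \frac{1}{\left(- \frac{7}{18} - \frac{1}{234} + \frac{i}{9}\right) - 825} = \frac{1}{\left(- \frac{46}{117} + \frac{i}{9}\right) - 825} = \frac{1}{- \frac{96571}{117} + \frac{i}{9}} = \frac{13689 \left(- \frac{96571}{117} - \frac{i}{9}\right)}{9325958210}$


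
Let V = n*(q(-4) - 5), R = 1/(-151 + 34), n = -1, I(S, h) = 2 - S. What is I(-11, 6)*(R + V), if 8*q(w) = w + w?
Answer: 701/9 ≈ 77.889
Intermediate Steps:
q(w) = w/4 (q(w) = (w + w)/8 = (2*w)/8 = w/4)
R = -1/117 (R = 1/(-117) = -1/117 ≈ -0.0085470)
V = 6 (V = -((1/4)*(-4) - 5) = -(-1 - 5) = -1*(-6) = 6)
I(-11, 6)*(R + V) = (2 - 1*(-11))*(-1/117 + 6) = (2 + 11)*(701/117) = 13*(701/117) = 701/9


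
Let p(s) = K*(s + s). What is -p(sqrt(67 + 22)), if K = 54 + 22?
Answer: -152*sqrt(89) ≈ -1434.0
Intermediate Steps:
K = 76
p(s) = 152*s (p(s) = 76*(s + s) = 76*(2*s) = 152*s)
-p(sqrt(67 + 22)) = -152*sqrt(67 + 22) = -152*sqrt(89)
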